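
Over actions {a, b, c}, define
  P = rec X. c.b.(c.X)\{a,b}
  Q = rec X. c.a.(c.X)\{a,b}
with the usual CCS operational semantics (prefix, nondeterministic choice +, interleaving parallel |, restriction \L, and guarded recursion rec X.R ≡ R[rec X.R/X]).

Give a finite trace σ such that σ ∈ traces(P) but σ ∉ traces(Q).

Reachable graph of P (5 states):
  s0 = rec X. c.b.(c.X)\{a,b} :: ··c··> s1
  s1 = b.(c.(rec X. c.b.(c.X)\{a,b}))\{a,b} :: ··b··> s2
  s2 = (c.(rec X. c.b.(c.X)\{a,b}))\{a,b} :: ··c··> s3
  s3 = (rec X. c.b.(c.X)\{a,b})\{a,b} :: ··c··> s4
  s4 = (b.(c.(rec X. c.b.(c.X)\{a,b}))\{a,b})\{a,b} :: stopped
Reachable graph of Q (5 states):
  t0 = rec X. c.a.(c.X)\{a,b} :: ··c··> t1
  t1 = a.(c.(rec X. c.a.(c.X)\{a,b}))\{a,b} :: ··a··> t2
  t2 = (c.(rec X. c.a.(c.X)\{a,b}))\{a,b} :: ··c··> t3
  t3 = (rec X. c.a.(c.X)\{a,b})\{a,b} :: ··c··> t4
  t4 = (a.(c.(rec X. c.a.(c.X)\{a,b}))\{a,b})\{a,b} :: stopped
Run σ = ⟨cb⟩ on P: start {s0}
  step 1 (c): {s1}
  step 2 (b): {s2}
  — P admits the full trace.
Run σ = ⟨cb⟩ on Q: start {t0}
  step 1 (c): {t1}
  step 2 (b): ∅  — Q cannot continue

cb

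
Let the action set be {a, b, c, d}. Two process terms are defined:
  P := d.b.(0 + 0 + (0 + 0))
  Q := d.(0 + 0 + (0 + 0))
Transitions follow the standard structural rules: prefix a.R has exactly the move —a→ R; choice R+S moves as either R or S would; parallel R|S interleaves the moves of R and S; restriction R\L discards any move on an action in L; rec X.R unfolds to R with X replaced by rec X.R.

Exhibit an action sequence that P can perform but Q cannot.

db

Reachable graph of P (3 states):
  m0 = d.b.(0 + 0 + (0 + 0)) ⊢ —d→ m1
  m1 = b.(0 + 0 + (0 + 0)) ⊢ —b→ m2
  m2 = 0 + 0 + (0 + 0) ⊢ ·
Reachable graph of Q (2 states):
  n0 = d.(0 + 0 + (0 + 0)) ⊢ —d→ n1
  n1 = 0 + 0 + (0 + 0) ⊢ ·
Executing db from P (initial set {m0}):
  after d @ step 1: {m1}
  after b @ step 2: {m2}
  ✓ P
Executing db from Q (initial set {n0}):
  after d @ step 1: {n1}
  after b @ step 2: ∅ (Q stuck)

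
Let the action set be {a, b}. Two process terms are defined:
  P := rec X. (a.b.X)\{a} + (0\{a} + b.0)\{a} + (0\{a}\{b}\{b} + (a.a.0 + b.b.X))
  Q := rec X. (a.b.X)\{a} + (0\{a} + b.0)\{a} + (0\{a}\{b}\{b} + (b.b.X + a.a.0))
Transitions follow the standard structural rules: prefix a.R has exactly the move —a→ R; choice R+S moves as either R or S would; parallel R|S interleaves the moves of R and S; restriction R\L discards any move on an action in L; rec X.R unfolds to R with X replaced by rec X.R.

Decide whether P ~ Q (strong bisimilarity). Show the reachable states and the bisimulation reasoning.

P ~ Q

Reachable graph of P (5 states):
  m0 = rec X. (a.b.X)\{a} + (0\{a} + b.0)\{a} + (0\{a}\{b}\{b} + (a.a.0 + b.b.X)) ⊢ -a-> m1, -b-> m2, -b-> m3
  m1 = a.0 ⊢ -a-> m4
  m2 = 0\{a} ⊢ (no moves)
  m3 = b.(rec X. (a.b.X)\{a} + (0\{a} + b.0)\{a} + (0\{a}\{b}\{b} + (a.a.0 + b.b.X))) ⊢ -b-> m0
  m4 = 0 ⊢ (no moves)
Reachable graph of Q (5 states):
  n0 = rec X. (a.b.X)\{a} + (0\{a} + b.0)\{a} + (0\{a}\{b}\{b} + (b.b.X + a.a.0)) ⊢ -a-> n1, -b-> n2, -b-> n3
  n1 = a.0 ⊢ -a-> n4
  n2 = 0\{a} ⊢ (no moves)
  n3 = b.(rec X. (a.b.X)\{a} + (0\{a} + b.0)\{a} + (0\{a}\{b}\{b} + (b.b.X + a.a.0))) ⊢ -b-> n0
  n4 = 0 ⊢ (no moves)
Bisimilarity quotient blocks:
  B0 = {m0, n0}
  B1 = {m2, m4, n2, n4}
  B2 = {m3, n3}
  B3 = {m1, n1}
m0 ∈ B0, n0 ∈ B0 → same block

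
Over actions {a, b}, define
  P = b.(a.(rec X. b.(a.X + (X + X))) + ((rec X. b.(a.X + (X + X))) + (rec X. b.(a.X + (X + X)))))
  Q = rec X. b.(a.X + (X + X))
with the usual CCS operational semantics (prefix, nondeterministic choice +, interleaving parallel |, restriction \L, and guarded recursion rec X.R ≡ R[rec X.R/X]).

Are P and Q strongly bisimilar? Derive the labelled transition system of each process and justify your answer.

P ~ Q

LTS(P): 3 reachable states
  p0 = b.(a.(rec X. b.(a.X + (X + X))) + ((rec X. b.(a.X + (X + X))) + (rec X. b.(a.X + (X + X))))) :: —b→ p1
  p1 = a.(rec X. b.(a.X + (X + X))) + ((rec X. b.(a.X + (X + X))) + (rec X. b.(a.X + (X + X)))) :: —a→ p2, —b→ p1
  p2 = rec X. b.(a.X + (X + X)) :: —b→ p1
LTS(Q): 2 reachable states
  q0 = rec X. b.(a.X + (X + X)) :: —b→ q1
  q1 = a.(rec X. b.(a.X + (X + X))) + ((rec X. b.(a.X + (X + X))) + (rec X. b.(a.X + (X + X)))) :: —a→ q0, —b→ q1
Bisimilarity quotient blocks:
  B0 = {p0, p2, q0}
  B1 = {p1, q1}
p0 ∈ B0, q0 ∈ B0 → same block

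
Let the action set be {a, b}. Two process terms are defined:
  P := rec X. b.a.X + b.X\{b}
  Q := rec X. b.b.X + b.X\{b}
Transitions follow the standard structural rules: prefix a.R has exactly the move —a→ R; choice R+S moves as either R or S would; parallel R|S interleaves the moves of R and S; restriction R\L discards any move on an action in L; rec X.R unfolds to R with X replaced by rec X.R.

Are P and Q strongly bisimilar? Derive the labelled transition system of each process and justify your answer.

NO

Reachable graph of P (3 states):
  u0 = rec X. b.a.X + b.X\{b} has moves --b--▸ u1, --b--▸ u2
  u1 = (rec X. b.a.X + b.X\{b})\{b} has moves ·
  u2 = a.(rec X. b.a.X + b.X\{b}) has moves --a--▸ u0
Reachable graph of Q (3 states):
  v0 = rec X. b.b.X + b.X\{b} has moves --b--▸ v1, --b--▸ v2
  v1 = (rec X. b.b.X + b.X\{b})\{b} has moves ·
  v2 = b.(rec X. b.b.X + b.X\{b}) has moves --b--▸ v0
Coarsest stable partition (strong bisimilarity classes):
  B0 = {u0}
  B1 = {u1, v1}
  B2 = {u2}
  B3 = {v0}
  B4 = {v2}
u0 ∈ B0, v0 ∈ B3 → different blocks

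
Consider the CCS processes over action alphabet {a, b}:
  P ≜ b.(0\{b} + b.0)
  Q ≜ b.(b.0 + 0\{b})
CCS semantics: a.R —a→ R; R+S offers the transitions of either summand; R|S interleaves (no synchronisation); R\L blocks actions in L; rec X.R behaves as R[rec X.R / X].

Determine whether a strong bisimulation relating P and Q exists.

LTS(P): 3 reachable states
  m0 = b.(0\{b} + b.0) | --b--▸ m1
  m1 = 0\{b} + b.0 | --b--▸ m2
  m2 = 0 | ∅
LTS(Q): 3 reachable states
  n0 = b.(b.0 + 0\{b}) | --b--▸ n1
  n1 = b.0 + 0\{b} | --b--▸ n2
  n2 = 0 | ∅
Bisimilarity quotient blocks:
  B0 = {m0, n0}
  B1 = {m1, n1}
  B2 = {m2, n2}
m0 ∈ B0, n0 ∈ B0 → same block

bisimilar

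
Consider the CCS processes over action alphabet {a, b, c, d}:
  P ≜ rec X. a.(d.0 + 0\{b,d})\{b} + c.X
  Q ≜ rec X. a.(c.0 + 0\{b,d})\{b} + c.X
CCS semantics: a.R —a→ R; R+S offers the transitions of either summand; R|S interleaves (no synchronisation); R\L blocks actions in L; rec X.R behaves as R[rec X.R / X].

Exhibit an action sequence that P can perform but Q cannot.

ad

P's transition system — 3 states:
  u0 = rec X. a.(d.0 + 0\{b,d})\{b} + c.X → --a--▸ u1, --c--▸ u0
  u1 = (d.0 + 0\{b,d})\{b} → --d--▸ u2
  u2 = 0\{b} → (no moves)
Q's transition system — 3 states:
  v0 = rec X. a.(c.0 + 0\{b,d})\{b} + c.X → --a--▸ v1, --c--▸ v0
  v1 = (c.0 + 0\{b,d})\{b} → --c--▸ v2
  v2 = 0\{b} → (no moves)
Trace ⟨ad⟩ through P, begin at {u0}:
  step 1 (a): {u1}
  step 2 (d): {u2}
  ✓ P
Trace ⟨ad⟩ through Q, begin at {v0}:
  step 1 (a): {v1}
  step 2 (d): ∅  — Q cannot continue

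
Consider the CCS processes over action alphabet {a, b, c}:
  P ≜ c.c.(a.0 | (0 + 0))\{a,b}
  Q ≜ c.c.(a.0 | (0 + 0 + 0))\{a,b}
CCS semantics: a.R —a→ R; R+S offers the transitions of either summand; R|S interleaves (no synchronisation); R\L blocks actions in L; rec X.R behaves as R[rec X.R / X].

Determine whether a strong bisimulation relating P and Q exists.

Reachable graph of P (3 states):
  s0 = c.c.(a.0 | (0 + 0))\{a,b} ⊢ =c=> s1
  s1 = c.(a.0 | (0 + 0))\{a,b} ⊢ =c=> s2
  s2 = (a.0 | (0 + 0))\{a,b} ⊢ ∅
Reachable graph of Q (3 states):
  t0 = c.c.(a.0 | (0 + 0 + 0))\{a,b} ⊢ =c=> t1
  t1 = c.(a.0 | (0 + 0 + 0))\{a,b} ⊢ =c=> t2
  t2 = (a.0 | (0 + 0 + 0))\{a,b} ⊢ ∅
Coarsest stable partition (strong bisimilarity classes):
  B0 = {s0, t0}
  B1 = {s1, t1}
  B2 = {s2, t2}
s0 ∈ B0, t0 ∈ B0 → same block

bisimilar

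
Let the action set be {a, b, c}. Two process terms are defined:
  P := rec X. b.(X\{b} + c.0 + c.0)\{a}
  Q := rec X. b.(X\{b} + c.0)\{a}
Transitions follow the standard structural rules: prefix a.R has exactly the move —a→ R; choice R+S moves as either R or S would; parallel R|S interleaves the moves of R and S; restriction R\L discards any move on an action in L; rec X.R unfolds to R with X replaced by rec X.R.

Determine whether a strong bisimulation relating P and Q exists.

LTS(P): 3 reachable states
  m0 = rec X. b.(X\{b} + c.0 + c.0)\{a} → ··b··> m1
  m1 = ((rec X. b.(X\{b} + c.0 + c.0)\{a})\{b} + c.0 + c.0)\{a} → ··c··> m2
  m2 = 0\{a} → (no moves)
LTS(Q): 3 reachable states
  n0 = rec X. b.(X\{b} + c.0)\{a} → ··b··> n1
  n1 = ((rec X. b.(X\{b} + c.0)\{a})\{b} + c.0)\{a} → ··c··> n2
  n2 = 0\{a} → (no moves)
Partition-refinement fixed point:
  B0 = {m0, n0}
  B1 = {m1, n1}
  B2 = {m2, n2}
m0 ∈ B0, n0 ∈ B0 → same block

P ~ Q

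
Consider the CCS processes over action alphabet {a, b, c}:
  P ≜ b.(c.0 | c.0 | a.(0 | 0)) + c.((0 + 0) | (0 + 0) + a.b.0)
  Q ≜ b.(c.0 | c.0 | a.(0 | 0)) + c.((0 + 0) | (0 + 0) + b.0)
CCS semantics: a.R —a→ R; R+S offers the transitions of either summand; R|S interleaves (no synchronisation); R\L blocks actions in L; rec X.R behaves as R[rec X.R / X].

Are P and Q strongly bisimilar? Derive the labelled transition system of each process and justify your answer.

not bisimilar

Reachable graph of P (12 states):
  u0 = b.(c.0 | c.0 | a.(0 | 0)) + c.((0 + 0) | (0 + 0) + a.b.0) :: ··b··> u1, ··c··> u2
  u1 = c.0 | c.0 | a.(0 | 0) :: ··a··> u3, ··c··> u4, ··c··> u5
  u2 = (0 + 0) | (0 + 0) + a.b.0 :: ··a··> u6
  u3 = c.0 | c.0 | (0 | 0) :: ··c··> u7, ··c··> u8
  u4 = 0 | c.0 | a.(0 | 0) :: ··a··> u7, ··c··> u9
  u5 = c.0 | 0 | a.(0 | 0) :: ··a··> u8, ··c··> u9
  u6 = b.0 :: ··b··> u10
  u7 = 0 | c.0 | (0 | 0) :: ··c··> u11
  u8 = c.0 | 0 | (0 | 0) :: ··c··> u11
  u9 = 0 | 0 | a.(0 | 0) :: ··a··> u11
  u10 = 0 :: (no moves)
  u11 = 0 | 0 | (0 | 0) :: (no moves)
Reachable graph of Q (11 states):
  v0 = b.(c.0 | c.0 | a.(0 | 0)) + c.((0 + 0) | (0 + 0) + b.0) :: ··b··> v1, ··c··> v2
  v1 = c.0 | c.0 | a.(0 | 0) :: ··a··> v3, ··c··> v4, ··c··> v5
  v2 = (0 + 0) | (0 + 0) + b.0 :: ··b··> v6
  v3 = c.0 | c.0 | (0 | 0) :: ··c··> v7, ··c··> v8
  v4 = 0 | c.0 | a.(0 | 0) :: ··a··> v7, ··c··> v9
  v5 = c.0 | 0 | a.(0 | 0) :: ··a··> v8, ··c··> v9
  v6 = 0 :: (no moves)
  v7 = 0 | c.0 | (0 | 0) :: ··c··> v10
  v8 = c.0 | 0 | (0 | 0) :: ··c··> v10
  v9 = 0 | 0 | a.(0 | 0) :: ··a··> v10
  v10 = 0 | 0 | (0 | 0) :: (no moves)
Bisimilarity quotient blocks:
  B0 = {u0}
  B1 = {u1, v1}
  B2 = {u3, v3}
  B3 = {u7, u8, v7, v8}
  B4 = {u10, u11, v10, v6}
  B5 = {u4, u5, v4, v5}
  B6 = {u9, v9}
  B7 = {u2}
  B8 = {u6, v2}
  B9 = {v0}
u0 ∈ B0, v0 ∈ B9 → different blocks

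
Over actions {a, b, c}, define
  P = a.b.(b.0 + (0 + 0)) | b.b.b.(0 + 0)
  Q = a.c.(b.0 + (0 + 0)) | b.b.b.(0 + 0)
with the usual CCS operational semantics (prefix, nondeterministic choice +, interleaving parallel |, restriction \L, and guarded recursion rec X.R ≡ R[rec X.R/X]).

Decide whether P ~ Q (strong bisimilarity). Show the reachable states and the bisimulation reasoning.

not bisimilar

P's transition system — 16 states:
  p0 = a.b.(b.0 + (0 + 0)) | b.b.b.(0 + 0) → --a--▸ p1, --b--▸ p2
  p1 = b.(b.0 + (0 + 0)) | b.b.b.(0 + 0) → --b--▸ p3, --b--▸ p4
  p2 = a.b.(b.0 + (0 + 0)) | b.b.(0 + 0) → --a--▸ p4, --b--▸ p5
  p3 = (b.0 + (0 + 0)) | b.b.b.(0 + 0) → --b--▸ p6, --b--▸ p7
  p4 = b.(b.0 + (0 + 0)) | b.b.(0 + 0) → --b--▸ p6, --b--▸ p8
  p5 = a.b.(b.0 + (0 + 0)) | b.(0 + 0) → --a--▸ p8, --b--▸ p9
  p6 = (b.0 + (0 + 0)) | b.b.(0 + 0) → --b--▸ p10, --b--▸ p11
  p7 = 0 | b.b.b.(0 + 0) → --b--▸ p11
  p8 = b.(b.0 + (0 + 0)) | b.(0 + 0) → --b--▸ p10, --b--▸ p12
  p9 = a.b.(b.0 + (0 + 0)) | (0 + 0) → --a--▸ p12
  p10 = (b.0 + (0 + 0)) | b.(0 + 0) → --b--▸ p13, --b--▸ p14
  p11 = 0 | b.b.(0 + 0) → --b--▸ p14
  p12 = b.(b.0 + (0 + 0)) | (0 + 0) → --b--▸ p13
  p13 = (b.0 + (0 + 0)) | (0 + 0) → --b--▸ p15
  p14 = 0 | b.(0 + 0) → --b--▸ p15
  p15 = 0 | (0 + 0) → ·
Q's transition system — 16 states:
  q0 = a.c.(b.0 + (0 + 0)) | b.b.b.(0 + 0) → --a--▸ q1, --b--▸ q2
  q1 = c.(b.0 + (0 + 0)) | b.b.b.(0 + 0) → --b--▸ q3, --c--▸ q4
  q2 = a.c.(b.0 + (0 + 0)) | b.b.(0 + 0) → --a--▸ q3, --b--▸ q5
  q3 = c.(b.0 + (0 + 0)) | b.b.(0 + 0) → --b--▸ q6, --c--▸ q7
  q4 = (b.0 + (0 + 0)) | b.b.b.(0 + 0) → --b--▸ q7, --b--▸ q8
  q5 = a.c.(b.0 + (0 + 0)) | b.(0 + 0) → --a--▸ q6, --b--▸ q9
  q6 = c.(b.0 + (0 + 0)) | b.(0 + 0) → --b--▸ q10, --c--▸ q11
  q7 = (b.0 + (0 + 0)) | b.b.(0 + 0) → --b--▸ q11, --b--▸ q12
  q8 = 0 | b.b.b.(0 + 0) → --b--▸ q12
  q9 = a.c.(b.0 + (0 + 0)) | (0 + 0) → --a--▸ q10
  q10 = c.(b.0 + (0 + 0)) | (0 + 0) → --c--▸ q13
  q11 = (b.0 + (0 + 0)) | b.(0 + 0) → --b--▸ q13, --b--▸ q14
  q12 = 0 | b.b.(0 + 0) → --b--▸ q14
  q13 = (b.0 + (0 + 0)) | (0 + 0) → --b--▸ q15
  q14 = 0 | b.(0 + 0) → --b--▸ q15
  q15 = 0 | (0 + 0) → ·
Bisimilarity quotient blocks:
  B0 = {p0}
  B1 = {p2}
  B2 = {p3, p4, q4}
  B3 = {p6, p7, p8, q7, q8}
  B4 = {p10, p11, p12, q11, q12}
  B5 = {p13, p14, q13, q14}
  B6 = {p15, q15}
  B7 = {p5}
  B8 = {p9}
  B9 = {p1}
  B10 = {q0}
  B11 = {q2}
  B12 = {q3}
  B13 = {q6}
  B14 = {q10}
  B15 = {q5}
  B16 = {q9}
  B17 = {q1}
p0 ∈ B0, q0 ∈ B10 → different blocks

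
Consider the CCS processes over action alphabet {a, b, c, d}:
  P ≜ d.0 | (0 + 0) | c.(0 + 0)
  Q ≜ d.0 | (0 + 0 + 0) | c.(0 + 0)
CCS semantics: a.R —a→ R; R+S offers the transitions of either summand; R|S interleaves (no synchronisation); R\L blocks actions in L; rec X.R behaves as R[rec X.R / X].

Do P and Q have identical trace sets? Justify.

traces(P) = traces(Q)

P's transition system — 4 states:
  p0 = d.0 | (0 + 0) | c.(0 + 0) :: -c-> p1, -d-> p2
  p1 = d.0 | (0 + 0) | (0 + 0) :: -d-> p3
  p2 = 0 | (0 + 0) | c.(0 + 0) :: -c-> p3
  p3 = 0 | (0 + 0) | (0 + 0) :: (no moves)
Q's transition system — 4 states:
  q0 = d.0 | (0 + 0 + 0) | c.(0 + 0) :: -c-> q1, -d-> q2
  q1 = d.0 | (0 + 0 + 0) | (0 + 0) :: -d-> q3
  q2 = 0 | (0 + 0 + 0) | c.(0 + 0) :: -c-> q3
  q3 = 0 | (0 + 0 + 0) | (0 + 0) :: (no moves)
Bisimilarity quotient blocks:
  B0 = {p0, q0}
  B1 = {p1, q1}
  B2 = {p3, q3}
  B3 = {p2, q2}
p0 ∈ B0, q0 ∈ B0 → same block
Bisimilar ⇒ trace-equivalent.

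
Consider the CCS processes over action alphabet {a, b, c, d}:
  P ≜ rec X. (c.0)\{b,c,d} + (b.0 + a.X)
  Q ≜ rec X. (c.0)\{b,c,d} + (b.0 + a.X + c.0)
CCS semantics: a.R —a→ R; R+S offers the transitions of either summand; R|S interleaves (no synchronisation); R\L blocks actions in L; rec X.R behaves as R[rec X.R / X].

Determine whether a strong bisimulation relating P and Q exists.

NO

Reachable graph of P (2 states):
  s0 = rec X. (c.0)\{b,c,d} + (b.0 + a.X) ⊢ ··a··> s0, ··b··> s1
  s1 = 0 ⊢ ·
Reachable graph of Q (2 states):
  t0 = rec X. (c.0)\{b,c,d} + (b.0 + a.X + c.0) ⊢ ··a··> t0, ··b··> t1, ··c··> t1
  t1 = 0 ⊢ ·
Partition-refinement fixed point:
  B0 = {s0}
  B1 = {s1, t1}
  B2 = {t0}
s0 ∈ B0, t0 ∈ B2 → different blocks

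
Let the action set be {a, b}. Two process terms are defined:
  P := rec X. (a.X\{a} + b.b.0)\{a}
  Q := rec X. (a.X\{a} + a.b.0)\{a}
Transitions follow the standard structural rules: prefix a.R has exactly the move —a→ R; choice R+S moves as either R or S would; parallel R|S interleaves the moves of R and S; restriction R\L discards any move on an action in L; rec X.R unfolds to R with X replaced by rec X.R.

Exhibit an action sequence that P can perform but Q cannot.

b

LTS(P): 3 reachable states
  p0 = rec X. (a.X\{a} + b.b.0)\{a} ⊢ =b=> p1
  p1 = (b.0)\{a} ⊢ =b=> p2
  p2 = 0\{a} ⊢ deadlocked
LTS(Q): 1 reachable states
  q0 = rec X. (a.X\{a} + a.b.0)\{a} ⊢ deadlocked
Run σ = ⟨b⟩ on P: start {p0}
  after b @ step 1: {p1}
  — P admits the full trace.
Run σ = ⟨b⟩ on Q: start {q0}
  after b @ step 1: no successor for Q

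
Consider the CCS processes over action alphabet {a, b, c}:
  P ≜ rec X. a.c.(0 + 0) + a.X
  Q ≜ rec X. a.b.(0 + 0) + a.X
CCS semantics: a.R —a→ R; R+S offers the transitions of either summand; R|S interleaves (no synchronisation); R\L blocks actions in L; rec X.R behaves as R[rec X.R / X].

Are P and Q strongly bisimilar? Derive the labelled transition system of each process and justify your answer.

not bisimilar

LTS(P): 3 reachable states
  p0 = rec X. a.c.(0 + 0) + a.X has moves =a=> p0, =a=> p1
  p1 = c.(0 + 0) has moves =c=> p2
  p2 = 0 + 0 has moves stopped
LTS(Q): 3 reachable states
  q0 = rec X. a.b.(0 + 0) + a.X has moves =a=> q0, =a=> q1
  q1 = b.(0 + 0) has moves =b=> q2
  q2 = 0 + 0 has moves stopped
Bisimilarity quotient blocks:
  B0 = {p0}
  B1 = {p1}
  B2 = {p2, q2}
  B3 = {q0}
  B4 = {q1}
p0 ∈ B0, q0 ∈ B3 → different blocks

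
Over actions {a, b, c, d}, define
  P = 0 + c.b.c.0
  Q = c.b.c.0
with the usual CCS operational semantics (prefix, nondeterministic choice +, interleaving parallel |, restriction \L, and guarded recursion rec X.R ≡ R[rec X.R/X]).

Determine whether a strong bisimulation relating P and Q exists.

P's transition system — 4 states:
  s0 = 0 + c.b.c.0 | =c=> s1
  s1 = b.c.0 | =b=> s2
  s2 = c.0 | =c=> s3
  s3 = 0 | deadlocked
Q's transition system — 4 states:
  t0 = c.b.c.0 | =c=> t1
  t1 = b.c.0 | =b=> t2
  t2 = c.0 | =c=> t3
  t3 = 0 | deadlocked
Coarsest stable partition (strong bisimilarity classes):
  B0 = {s0, t0}
  B1 = {s1, t1}
  B2 = {s2, t2}
  B3 = {s3, t3}
s0 ∈ B0, t0 ∈ B0 → same block

YES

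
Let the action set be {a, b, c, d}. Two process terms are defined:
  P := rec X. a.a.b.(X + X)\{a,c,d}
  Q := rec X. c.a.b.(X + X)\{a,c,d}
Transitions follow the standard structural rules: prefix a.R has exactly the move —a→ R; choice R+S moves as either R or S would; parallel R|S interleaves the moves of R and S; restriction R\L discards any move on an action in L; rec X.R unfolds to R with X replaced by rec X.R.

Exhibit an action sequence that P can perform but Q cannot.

Reachable graph of P (4 states):
  m0 = rec X. a.a.b.(X + X)\{a,c,d} → —a→ m1
  m1 = a.b.((rec X. a.a.b.(X + X)\{a,c,d}) + (rec X. a.a.b.(X + X)\{a,c,d}))\{a,c,d} → —a→ m2
  m2 = b.((rec X. a.a.b.(X + X)\{a,c,d}) + (rec X. a.a.b.(X + X)\{a,c,d}))\{a,c,d} → —b→ m3
  m3 = ((rec X. a.a.b.(X + X)\{a,c,d}) + (rec X. a.a.b.(X + X)\{a,c,d}))\{a,c,d} → ∅
Reachable graph of Q (4 states):
  n0 = rec X. c.a.b.(X + X)\{a,c,d} → —c→ n1
  n1 = a.b.((rec X. c.a.b.(X + X)\{a,c,d}) + (rec X. c.a.b.(X + X)\{a,c,d}))\{a,c,d} → —a→ n2
  n2 = b.((rec X. c.a.b.(X + X)\{a,c,d}) + (rec X. c.a.b.(X + X)\{a,c,d}))\{a,c,d} → —b→ n3
  n3 = ((rec X. c.a.b.(X + X)\{a,c,d}) + (rec X. c.a.b.(X + X)\{a,c,d}))\{a,c,d} → ∅
Executing a from P (initial set {m0}):
  after a @ step 1: {m1}
  P completes σ.
Executing a from Q (initial set {n0}):
  after a @ step 1: no successor for Q

a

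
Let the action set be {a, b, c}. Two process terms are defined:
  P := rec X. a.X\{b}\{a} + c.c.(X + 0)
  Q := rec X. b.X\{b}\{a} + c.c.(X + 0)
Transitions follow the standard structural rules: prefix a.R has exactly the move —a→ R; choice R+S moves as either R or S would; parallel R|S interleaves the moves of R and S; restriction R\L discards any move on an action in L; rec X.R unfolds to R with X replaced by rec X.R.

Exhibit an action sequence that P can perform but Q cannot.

a

LTS(P): 6 reachable states
  s0 = rec X. a.X\{b}\{a} + c.c.(X + 0) has moves --a--▸ s1, --c--▸ s2
  s1 = (rec X. a.X\{b}\{a} + c.c.(X + 0))\{b}\{a} has moves --c--▸ s3
  s2 = c.((rec X. a.X\{b}\{a} + c.c.(X + 0)) + 0) has moves --c--▸ s4
  s3 = (c.((rec X. a.X\{b}\{a} + c.c.(X + 0)) + 0))\{b}\{a} has moves --c--▸ s5
  s4 = (rec X. a.X\{b}\{a} + c.c.(X + 0)) + 0 has moves --a--▸ s1, --c--▸ s2
  s5 = ((rec X. a.X\{b}\{a} + c.c.(X + 0)) + 0)\{b}\{a} has moves --c--▸ s3
LTS(Q): 6 reachable states
  t0 = rec X. b.X\{b}\{a} + c.c.(X + 0) has moves --b--▸ t1, --c--▸ t2
  t1 = (rec X. b.X\{b}\{a} + c.c.(X + 0))\{b}\{a} has moves --c--▸ t3
  t2 = c.((rec X. b.X\{b}\{a} + c.c.(X + 0)) + 0) has moves --c--▸ t4
  t3 = (c.((rec X. b.X\{b}\{a} + c.c.(X + 0)) + 0))\{b}\{a} has moves --c--▸ t5
  t4 = (rec X. b.X\{b}\{a} + c.c.(X + 0)) + 0 has moves --b--▸ t1, --c--▸ t2
  t5 = ((rec X. b.X\{b}\{a} + c.c.(X + 0)) + 0)\{b}\{a} has moves --c--▸ t3
Trace ⟨a⟩ through P, begin at {s0}:
  step 1 (a): {s1}
  — P admits the full trace.
Trace ⟨a⟩ through Q, begin at {t0}:
  step 1 (a): ∅ (Q stuck)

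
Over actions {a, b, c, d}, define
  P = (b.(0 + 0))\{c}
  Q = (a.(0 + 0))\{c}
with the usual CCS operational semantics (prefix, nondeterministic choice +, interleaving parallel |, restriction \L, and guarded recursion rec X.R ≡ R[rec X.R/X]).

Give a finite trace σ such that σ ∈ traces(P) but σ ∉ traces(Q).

Reachable graph of P (2 states):
  p0 = (b.(0 + 0))\{c} :: --b--▸ p1
  p1 = (0 + 0)\{c} :: stopped
Reachable graph of Q (2 states):
  q0 = (a.(0 + 0))\{c} :: --a--▸ q1
  q1 = (0 + 0)\{c} :: stopped
Run σ = ⟨b⟩ on P: start {p0}
  after b @ step 1: {p1}
  ✓ P
Run σ = ⟨b⟩ on Q: start {q0}
  after b @ step 1: ∅ (Q stuck)

b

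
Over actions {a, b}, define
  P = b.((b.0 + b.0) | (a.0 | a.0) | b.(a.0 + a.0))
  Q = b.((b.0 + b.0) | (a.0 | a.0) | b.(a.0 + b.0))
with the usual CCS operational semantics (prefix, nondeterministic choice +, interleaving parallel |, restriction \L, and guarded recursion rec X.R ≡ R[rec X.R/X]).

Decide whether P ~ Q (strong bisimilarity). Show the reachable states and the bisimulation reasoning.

P's transition system — 25 states:
  s0 = b.((b.0 + b.0) | (a.0 | a.0) | b.(a.0 + a.0)) ⊢ —b→ s1
  s1 = (b.0 + b.0) | (a.0 | a.0) | b.(a.0 + a.0) ⊢ —a→ s2, —a→ s3, —b→ s4, —b→ s5
  s2 = (b.0 + b.0) | (0 | a.0) | b.(a.0 + a.0) ⊢ —a→ s6, —b→ s7, —b→ s8
  s3 = (b.0 + b.0) | (a.0 | 0) | b.(a.0 + a.0) ⊢ —a→ s6, —b→ s10, —b→ s9
  s4 = (b.0 + b.0) | (a.0 | a.0) | (a.0 + a.0) ⊢ —a→ s11, —a→ s7, —a→ s9, —b→ s12
  s5 = 0 | (a.0 | a.0) | b.(a.0 + a.0) ⊢ —a→ s10, —a→ s8, —b→ s12
  s6 = (b.0 + b.0) | (0 | 0) | b.(a.0 + a.0) ⊢ —b→ s13, —b→ s14
  s7 = (b.0 + b.0) | (0 | a.0) | (a.0 + a.0) ⊢ —a→ s13, —a→ s15, —b→ s16
  s8 = 0 | (0 | a.0) | b.(a.0 + a.0) ⊢ —a→ s14, —b→ s16
  s9 = (b.0 + b.0) | (a.0 | 0) | (a.0 + a.0) ⊢ —a→ s13, —a→ s17, —b→ s18
  s10 = 0 | (a.0 | 0) | b.(a.0 + a.0) ⊢ —a→ s14, —b→ s18
  s11 = (b.0 + b.0) | (a.0 | a.0) | 0 ⊢ —a→ s15, —a→ s17, —b→ s19
  s12 = 0 | (a.0 | a.0) | (a.0 + a.0) ⊢ —a→ s16, —a→ s18, —a→ s19
  s13 = (b.0 + b.0) | (0 | 0) | (a.0 + a.0) ⊢ —a→ s20, —b→ s21
  s14 = 0 | (0 | 0) | b.(a.0 + a.0) ⊢ —b→ s21
  s15 = (b.0 + b.0) | (0 | a.0) | 0 ⊢ —a→ s20, —b→ s22
  s16 = 0 | (0 | a.0) | (a.0 + a.0) ⊢ —a→ s21, —a→ s22
  s17 = (b.0 + b.0) | (a.0 | 0) | 0 ⊢ —a→ s20, —b→ s23
  s18 = 0 | (a.0 | 0) | (a.0 + a.0) ⊢ —a→ s21, —a→ s23
  s19 = 0 | (a.0 | a.0) | 0 ⊢ —a→ s22, —a→ s23
  s20 = (b.0 + b.0) | (0 | 0) | 0 ⊢ —b→ s24
  s21 = 0 | (0 | 0) | (a.0 + a.0) ⊢ —a→ s24
  s22 = 0 | (0 | a.0) | 0 ⊢ —a→ s24
  s23 = 0 | (a.0 | 0) | 0 ⊢ —a→ s24
  s24 = 0 | (0 | 0) | 0 ⊢ ·
Q's transition system — 25 states:
  t0 = b.((b.0 + b.0) | (a.0 | a.0) | b.(a.0 + b.0)) ⊢ —b→ t1
  t1 = (b.0 + b.0) | (a.0 | a.0) | b.(a.0 + b.0) ⊢ —a→ t2, —a→ t3, —b→ t4, —b→ t5
  t2 = (b.0 + b.0) | (0 | a.0) | b.(a.0 + b.0) ⊢ —a→ t6, —b→ t7, —b→ t8
  t3 = (b.0 + b.0) | (a.0 | 0) | b.(a.0 + b.0) ⊢ —a→ t6, —b→ t10, —b→ t9
  t4 = (b.0 + b.0) | (a.0 | a.0) | (a.0 + b.0) ⊢ —a→ t11, —a→ t7, —a→ t9, —b→ t11, —b→ t12
  t5 = 0 | (a.0 | a.0) | b.(a.0 + b.0) ⊢ —a→ t10, —a→ t8, —b→ t12
  t6 = (b.0 + b.0) | (0 | 0) | b.(a.0 + b.0) ⊢ —b→ t13, —b→ t14
  t7 = (b.0 + b.0) | (0 | a.0) | (a.0 + b.0) ⊢ —a→ t13, —a→ t15, —b→ t15, —b→ t16
  t8 = 0 | (0 | a.0) | b.(a.0 + b.0) ⊢ —a→ t14, —b→ t16
  t9 = (b.0 + b.0) | (a.0 | 0) | (a.0 + b.0) ⊢ —a→ t13, —a→ t17, —b→ t17, —b→ t18
  t10 = 0 | (a.0 | 0) | b.(a.0 + b.0) ⊢ —a→ t14, —b→ t18
  t11 = (b.0 + b.0) | (a.0 | a.0) | 0 ⊢ —a→ t15, —a→ t17, —b→ t19
  t12 = 0 | (a.0 | a.0) | (a.0 + b.0) ⊢ —a→ t16, —a→ t18, —a→ t19, —b→ t19
  t13 = (b.0 + b.0) | (0 | 0) | (a.0 + b.0) ⊢ —a→ t20, —b→ t20, —b→ t21
  t14 = 0 | (0 | 0) | b.(a.0 + b.0) ⊢ —b→ t21
  t15 = (b.0 + b.0) | (0 | a.0) | 0 ⊢ —a→ t20, —b→ t22
  t16 = 0 | (0 | a.0) | (a.0 + b.0) ⊢ —a→ t21, —a→ t22, —b→ t22
  t17 = (b.0 + b.0) | (a.0 | 0) | 0 ⊢ —a→ t20, —b→ t23
  t18 = 0 | (a.0 | 0) | (a.0 + b.0) ⊢ —a→ t21, —a→ t23, —b→ t23
  t19 = 0 | (a.0 | a.0) | 0 ⊢ —a→ t22, —a→ t23
  t20 = (b.0 + b.0) | (0 | 0) | 0 ⊢ —b→ t24
  t21 = 0 | (0 | 0) | (a.0 + b.0) ⊢ —a→ t24, —b→ t24
  t22 = 0 | (0 | a.0) | 0 ⊢ —a→ t24
  t23 = 0 | (a.0 | 0) | 0 ⊢ —a→ t24
  t24 = 0 | (0 | 0) | 0 ⊢ ·
Coarsest stable partition (strong bisimilarity classes):
  B0 = {s0}
  B1 = {s1}
  B2 = {s2, s3}
  B3 = {s6}
  B4 = {s14}
  B5 = {s21, s22, s23, t22, t23}
  B6 = {s24, t24}
  B7 = {s13, s15, s17, t15, t17}
  B8 = {s20, t20}
  B9 = {s11, s7, s9, t11}
  B10 = {s16, s18, s19, t19}
  B11 = {s10, s8}
  B12 = {s4}
  B13 = {s12}
  B14 = {s5}
  B15 = {t0}
  B16 = {t1}
  B17 = {t2, t3}
  B18 = {t7, t9}
  B19 = {t13}
  B20 = {t21}
  B21 = {t16, t18}
  B22 = {t10, t8}
  B23 = {t14}
  B24 = {t6}
  B25 = {t4}
  B26 = {t12}
  B27 = {t5}
s0 ∈ B0, t0 ∈ B15 → different blocks

NO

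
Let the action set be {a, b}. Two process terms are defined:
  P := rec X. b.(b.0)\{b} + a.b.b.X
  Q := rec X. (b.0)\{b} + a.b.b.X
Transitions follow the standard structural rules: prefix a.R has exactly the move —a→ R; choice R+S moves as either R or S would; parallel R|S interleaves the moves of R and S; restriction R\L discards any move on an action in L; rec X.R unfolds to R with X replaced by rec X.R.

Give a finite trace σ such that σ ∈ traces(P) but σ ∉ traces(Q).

b

LTS(P): 4 reachable states
  u0 = rec X. b.(b.0)\{b} + a.b.b.X ⊢ =a=> u1, =b=> u2
  u1 = b.b.(rec X. b.(b.0)\{b} + a.b.b.X) ⊢ =b=> u3
  u2 = (b.0)\{b} ⊢ ·
  u3 = b.(rec X. b.(b.0)\{b} + a.b.b.X) ⊢ =b=> u0
LTS(Q): 3 reachable states
  v0 = rec X. (b.0)\{b} + a.b.b.X ⊢ =a=> v1
  v1 = b.b.(rec X. (b.0)\{b} + a.b.b.X) ⊢ =b=> v2
  v2 = b.(rec X. (b.0)\{b} + a.b.b.X) ⊢ =b=> v0
Executing b from P (initial set {u0}):
  [1] b ⇒ {u2}
  ✓ P
Executing b from Q (initial set {v0}):
  [1] b ⇒ ∅  — Q cannot continue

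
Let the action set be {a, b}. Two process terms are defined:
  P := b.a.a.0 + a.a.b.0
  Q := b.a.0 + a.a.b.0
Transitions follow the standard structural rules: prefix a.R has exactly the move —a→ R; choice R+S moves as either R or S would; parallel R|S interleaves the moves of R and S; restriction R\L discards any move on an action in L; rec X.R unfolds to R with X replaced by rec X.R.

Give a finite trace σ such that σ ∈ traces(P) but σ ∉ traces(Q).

LTS(P): 6 reachable states
  m0 = b.a.a.0 + a.a.b.0 has moves --a--▸ m1, --b--▸ m2
  m1 = a.b.0 has moves --a--▸ m3
  m2 = a.a.0 has moves --a--▸ m4
  m3 = b.0 has moves --b--▸ m5
  m4 = a.0 has moves --a--▸ m5
  m5 = 0 has moves deadlocked
LTS(Q): 5 reachable states
  n0 = b.a.0 + a.a.b.0 has moves --a--▸ n1, --b--▸ n2
  n1 = a.b.0 has moves --a--▸ n3
  n2 = a.0 has moves --a--▸ n4
  n3 = b.0 has moves --b--▸ n4
  n4 = 0 has moves deadlocked
Executing baa from P (initial set {m0}):
  [1] b ⇒ {m2}
  [2] a ⇒ {m4}
  [3] a ⇒ {m5}
  P completes σ.
Executing baa from Q (initial set {n0}):
  [1] b ⇒ {n2}
  [2] a ⇒ {n4}
  [3] a ⇒ ∅  — Q cannot continue

baa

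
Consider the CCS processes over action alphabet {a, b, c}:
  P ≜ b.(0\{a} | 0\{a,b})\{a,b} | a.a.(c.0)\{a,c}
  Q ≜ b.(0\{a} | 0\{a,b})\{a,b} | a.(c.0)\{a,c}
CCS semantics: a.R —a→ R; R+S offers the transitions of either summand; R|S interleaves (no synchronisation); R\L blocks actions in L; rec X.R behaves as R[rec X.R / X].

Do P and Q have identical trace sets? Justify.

LTS(P): 6 reachable states
  s0 = b.(0\{a} | 0\{a,b})\{a,b} | a.a.(c.0)\{a,c} :: -a-> s1, -b-> s2
  s1 = b.(0\{a} | 0\{a,b})\{a,b} | a.(c.0)\{a,c} :: -a-> s3, -b-> s4
  s2 = (0\{a} | 0\{a,b})\{a,b} | a.a.(c.0)\{a,c} :: -a-> s4
  s3 = b.(0\{a} | 0\{a,b})\{a,b} | (c.0)\{a,c} :: -b-> s5
  s4 = (0\{a} | 0\{a,b})\{a,b} | a.(c.0)\{a,c} :: -a-> s5
  s5 = (0\{a} | 0\{a,b})\{a,b} | (c.0)\{a,c} :: (no moves)
LTS(Q): 4 reachable states
  t0 = b.(0\{a} | 0\{a,b})\{a,b} | a.(c.0)\{a,c} :: -a-> t1, -b-> t2
  t1 = b.(0\{a} | 0\{a,b})\{a,b} | (c.0)\{a,c} :: -b-> t3
  t2 = (0\{a} | 0\{a,b})\{a,b} | a.(c.0)\{a,c} :: -a-> t3
  t3 = (0\{a} | 0\{a,b})\{a,b} | (c.0)\{a,c} :: (no moves)
Run σ = ⟨aa⟩ on P: start {s0}
  [1] a ⇒ {s1}
  [2] a ⇒ {s3}
  — P admits the full trace.
Run σ = ⟨aa⟩ on Q: start {t0}
  [1] a ⇒ {t1}
  [2] a ⇒ ∅ (Q stuck)

traces(P) ≠ traces(Q) — witness ⟨aa⟩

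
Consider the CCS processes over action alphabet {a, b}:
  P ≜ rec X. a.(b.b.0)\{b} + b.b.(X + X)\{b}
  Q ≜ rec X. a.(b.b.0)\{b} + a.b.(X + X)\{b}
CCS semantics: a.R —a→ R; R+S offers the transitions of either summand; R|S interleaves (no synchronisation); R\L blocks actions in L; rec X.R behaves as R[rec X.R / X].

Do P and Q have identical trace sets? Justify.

LTS(P): 5 reachable states
  u0 = rec X. a.(b.b.0)\{b} + b.b.(X + X)\{b} ⊢ -a-> u1, -b-> u2
  u1 = (b.b.0)\{b} ⊢ ∅
  u2 = b.((rec X. a.(b.b.0)\{b} + b.b.(X + X)\{b}) + (rec X. a.(b.b.0)\{b} + b.b.(X + X)\{b}))\{b} ⊢ -b-> u3
  u3 = ((rec X. a.(b.b.0)\{b} + b.b.(X + X)\{b}) + (rec X. a.(b.b.0)\{b} + b.b.(X + X)\{b}))\{b} ⊢ -a-> u4
  u4 = (b.b.0)\{b}\{b} ⊢ ∅
LTS(Q): 6 reachable states
  v0 = rec X. a.(b.b.0)\{b} + a.b.(X + X)\{b} ⊢ -a-> v1, -a-> v2
  v1 = (b.b.0)\{b} ⊢ ∅
  v2 = b.((rec X. a.(b.b.0)\{b} + a.b.(X + X)\{b}) + (rec X. a.(b.b.0)\{b} + a.b.(X + X)\{b}))\{b} ⊢ -b-> v3
  v3 = ((rec X. a.(b.b.0)\{b} + a.b.(X + X)\{b}) + (rec X. a.(b.b.0)\{b} + a.b.(X + X)\{b}))\{b} ⊢ -a-> v4, -a-> v5
  v4 = (b.((rec X. a.(b.b.0)\{b} + a.b.(X + X)\{b}) + (rec X. a.(b.b.0)\{b} + a.b.(X + X)\{b}))\{b})\{b} ⊢ ∅
  v5 = (b.b.0)\{b}\{b} ⊢ ∅
Executing b from P (initial set {u0}):
  after b @ step 1: {u2}
  — P admits the full trace.
Executing b from Q (initial set {v0}):
  after b @ step 1: ∅  — Q cannot continue

NO — witness ⟨b⟩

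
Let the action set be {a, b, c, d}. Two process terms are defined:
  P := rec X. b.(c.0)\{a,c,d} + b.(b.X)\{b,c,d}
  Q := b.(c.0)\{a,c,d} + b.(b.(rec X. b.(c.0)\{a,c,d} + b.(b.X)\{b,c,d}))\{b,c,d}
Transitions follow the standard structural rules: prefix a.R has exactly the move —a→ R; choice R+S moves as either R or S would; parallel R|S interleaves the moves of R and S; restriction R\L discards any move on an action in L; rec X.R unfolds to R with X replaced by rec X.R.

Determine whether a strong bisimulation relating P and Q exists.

Reachable graph of P (3 states):
  p0 = rec X. b.(c.0)\{a,c,d} + b.(b.X)\{b,c,d} :: -b-> p1, -b-> p2
  p1 = (b.(rec X. b.(c.0)\{a,c,d} + b.(b.X)\{b,c,d}))\{b,c,d} :: stopped
  p2 = (c.0)\{a,c,d} :: stopped
Reachable graph of Q (3 states):
  q0 = b.(c.0)\{a,c,d} + b.(b.(rec X. b.(c.0)\{a,c,d} + b.(b.X)\{b,c,d}))\{b,c,d} :: -b-> q1, -b-> q2
  q1 = (b.(rec X. b.(c.0)\{a,c,d} + b.(b.X)\{b,c,d}))\{b,c,d} :: stopped
  q2 = (c.0)\{a,c,d} :: stopped
Coarsest stable partition (strong bisimilarity classes):
  B0 = {p0, q0}
  B1 = {p1, p2, q1, q2}
p0 ∈ B0, q0 ∈ B0 → same block

P ~ Q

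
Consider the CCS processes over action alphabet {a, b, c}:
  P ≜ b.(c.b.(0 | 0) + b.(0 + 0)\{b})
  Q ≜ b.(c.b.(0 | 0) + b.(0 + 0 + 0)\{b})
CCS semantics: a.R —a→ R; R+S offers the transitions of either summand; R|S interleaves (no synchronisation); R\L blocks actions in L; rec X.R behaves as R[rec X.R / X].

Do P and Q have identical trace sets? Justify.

YES

Reachable graph of P (5 states):
  s0 = b.(c.b.(0 | 0) + b.(0 + 0)\{b}) → =b=> s1
  s1 = c.b.(0 | 0) + b.(0 + 0)\{b} → =b=> s2, =c=> s3
  s2 = (0 + 0)\{b} → ∅
  s3 = b.(0 | 0) → =b=> s4
  s4 = 0 | 0 → ∅
Reachable graph of Q (5 states):
  t0 = b.(c.b.(0 | 0) + b.(0 + 0 + 0)\{b}) → =b=> t1
  t1 = c.b.(0 | 0) + b.(0 + 0 + 0)\{b} → =b=> t2, =c=> t3
  t2 = (0 + 0 + 0)\{b} → ∅
  t3 = b.(0 | 0) → =b=> t4
  t4 = 0 | 0 → ∅
Coarsest stable partition (strong bisimilarity classes):
  B0 = {s0, t0}
  B1 = {s1, t1}
  B2 = {s2, s4, t2, t4}
  B3 = {s3, t3}
s0 ∈ B0, t0 ∈ B0 → same block
Bisimilar ⇒ trace-equivalent.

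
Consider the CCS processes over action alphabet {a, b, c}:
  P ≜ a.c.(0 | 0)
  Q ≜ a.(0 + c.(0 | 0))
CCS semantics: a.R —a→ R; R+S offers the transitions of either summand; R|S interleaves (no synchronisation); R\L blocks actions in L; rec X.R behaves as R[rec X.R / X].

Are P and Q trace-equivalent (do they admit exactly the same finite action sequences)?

YES

P's transition system — 3 states:
  u0 = a.c.(0 | 0) | --a--▸ u1
  u1 = c.(0 | 0) | --c--▸ u2
  u2 = 0 | 0 | (no moves)
Q's transition system — 3 states:
  v0 = a.(0 + c.(0 | 0)) | --a--▸ v1
  v1 = 0 + c.(0 | 0) | --c--▸ v2
  v2 = 0 | 0 | (no moves)
Bisimilarity quotient blocks:
  B0 = {u0, v0}
  B1 = {u1, v1}
  B2 = {u2, v2}
u0 ∈ B0, v0 ∈ B0 → same block
Bisimilar ⇒ trace-equivalent.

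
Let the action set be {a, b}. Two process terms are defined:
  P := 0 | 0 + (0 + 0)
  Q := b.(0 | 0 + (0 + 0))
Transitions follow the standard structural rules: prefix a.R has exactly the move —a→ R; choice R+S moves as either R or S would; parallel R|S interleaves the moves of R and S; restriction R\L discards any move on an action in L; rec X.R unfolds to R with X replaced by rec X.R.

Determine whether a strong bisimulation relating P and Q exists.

not bisimilar

LTS(P): 1 reachable states
  s0 = 0 | 0 + (0 + 0) :: deadlocked
LTS(Q): 2 reachable states
  t0 = b.(0 | 0 + (0 + 0)) :: —b→ t1
  t1 = 0 | 0 + (0 + 0) :: deadlocked
Partition-refinement fixed point:
  B0 = {s0, t1}
  B1 = {t0}
s0 ∈ B0, t0 ∈ B1 → different blocks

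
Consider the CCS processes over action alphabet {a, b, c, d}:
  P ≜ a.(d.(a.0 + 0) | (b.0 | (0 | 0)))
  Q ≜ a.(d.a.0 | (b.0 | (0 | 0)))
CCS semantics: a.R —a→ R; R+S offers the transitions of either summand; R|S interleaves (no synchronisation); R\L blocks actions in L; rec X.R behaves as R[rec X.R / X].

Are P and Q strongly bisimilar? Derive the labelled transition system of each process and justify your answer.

Reachable graph of P (7 states):
  u0 = a.(d.(a.0 + 0) | (b.0 | (0 | 0))) ⊢ =a=> u1
  u1 = d.(a.0 + 0) | (b.0 | (0 | 0)) ⊢ =b=> u2, =d=> u3
  u2 = d.(a.0 + 0) | (0 | (0 | 0)) ⊢ =d=> u4
  u3 = (a.0 + 0) | (b.0 | (0 | 0)) ⊢ =a=> u5, =b=> u4
  u4 = (a.0 + 0) | (0 | (0 | 0)) ⊢ =a=> u6
  u5 = 0 | (b.0 | (0 | 0)) ⊢ =b=> u6
  u6 = 0 | (0 | (0 | 0)) ⊢ (no moves)
Reachable graph of Q (7 states):
  v0 = a.(d.a.0 | (b.0 | (0 | 0))) ⊢ =a=> v1
  v1 = d.a.0 | (b.0 | (0 | 0)) ⊢ =b=> v2, =d=> v3
  v2 = d.a.0 | (0 | (0 | 0)) ⊢ =d=> v4
  v3 = a.0 | (b.0 | (0 | 0)) ⊢ =a=> v5, =b=> v4
  v4 = a.0 | (0 | (0 | 0)) ⊢ =a=> v6
  v5 = 0 | (b.0 | (0 | 0)) ⊢ =b=> v6
  v6 = 0 | (0 | (0 | 0)) ⊢ (no moves)
Partition-refinement fixed point:
  B0 = {u0, v0}
  B1 = {u1, v1}
  B2 = {u3, v3}
  B3 = {u5, v5}
  B4 = {u6, v6}
  B5 = {u4, v4}
  B6 = {u2, v2}
u0 ∈ B0, v0 ∈ B0 → same block

bisimilar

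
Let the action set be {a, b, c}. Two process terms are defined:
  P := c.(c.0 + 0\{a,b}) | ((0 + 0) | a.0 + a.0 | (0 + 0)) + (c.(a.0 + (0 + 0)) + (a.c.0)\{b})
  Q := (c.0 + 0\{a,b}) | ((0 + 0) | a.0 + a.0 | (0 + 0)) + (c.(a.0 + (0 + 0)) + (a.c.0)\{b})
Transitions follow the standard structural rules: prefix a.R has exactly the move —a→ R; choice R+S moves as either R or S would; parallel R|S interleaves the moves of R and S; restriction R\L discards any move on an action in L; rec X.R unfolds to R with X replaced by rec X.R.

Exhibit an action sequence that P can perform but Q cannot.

cc

Reachable graph of P (13 states):
  s0 = c.(c.0 + 0\{a,b}) | ((0 + 0) | a.0 + a.0 | (0 + 0)) + (c.(a.0 + (0 + 0)) + (a.c.0)\{b}) has moves =a=> s1, =a=> s2, =a=> s3, =c=> s4, =c=> s5
  s1 = (c.0)\{b} has moves =c=> s6
  s2 = c.(c.0 + 0\{a,b}) | ((0 + 0) | 0) has moves =c=> s7
  s3 = c.(c.0 + 0\{a,b}) | (0 | (0 + 0)) has moves =c=> s8
  s4 = (c.0 + 0\{a,b}) | ((0 + 0) | a.0 + a.0 | (0 + 0)) has moves =a=> s7, =a=> s8, =c=> s9
  s5 = a.0 + (0 + 0) has moves =a=> s10
  s6 = 0\{b} has moves ·
  s7 = (c.0 + 0\{a,b}) | ((0 + 0) | 0) has moves =c=> s11
  s8 = (c.0 + 0\{a,b}) | (0 | (0 + 0)) has moves =c=> s12
  s9 = 0 | ((0 + 0) | a.0 + a.0 | (0 + 0)) has moves =a=> s11, =a=> s12
  s10 = 0 has moves ·
  s11 = 0 | ((0 + 0) | 0) has moves ·
  s12 = 0 | (0 | (0 + 0)) has moves ·
Reachable graph of Q (10 states):
  t0 = (c.0 + 0\{a,b}) | ((0 + 0) | a.0 + a.0 | (0 + 0)) + (c.(a.0 + (0 + 0)) + (a.c.0)\{b}) has moves =a=> t1, =a=> t2, =a=> t3, =c=> t4, =c=> t5
  t1 = (c.0 + 0\{a,b}) | ((0 + 0) | 0) has moves =c=> t6
  t2 = (c.0 + 0\{a,b}) | (0 | (0 + 0)) has moves =c=> t7
  t3 = (c.0)\{b} has moves =c=> t8
  t4 = 0 | ((0 + 0) | a.0 + a.0 | (0 + 0)) has moves =a=> t6, =a=> t7
  t5 = a.0 + (0 + 0) has moves =a=> t9
  t6 = 0 | ((0 + 0) | 0) has moves ·
  t7 = 0 | (0 | (0 + 0)) has moves ·
  t8 = 0\{b} has moves ·
  t9 = 0 has moves ·
Executing cc from P (initial set {s0}):
  after c @ step 1: {s4, s5}
  after c @ step 2: {s9}
  ✓ P
Executing cc from Q (initial set {t0}):
  after c @ step 1: {t4, t5}
  after c @ step 2: ∅  — Q cannot continue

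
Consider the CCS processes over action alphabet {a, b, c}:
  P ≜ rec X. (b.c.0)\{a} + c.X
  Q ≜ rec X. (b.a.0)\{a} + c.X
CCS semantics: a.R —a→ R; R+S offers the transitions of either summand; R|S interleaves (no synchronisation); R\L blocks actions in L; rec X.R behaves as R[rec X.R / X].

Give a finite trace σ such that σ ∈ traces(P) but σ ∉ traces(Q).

bc

LTS(P): 3 reachable states
  p0 = rec X. (b.c.0)\{a} + c.X :: ··b··> p1, ··c··> p0
  p1 = (c.0)\{a} :: ··c··> p2
  p2 = 0\{a} :: ·
LTS(Q): 2 reachable states
  q0 = rec X. (b.a.0)\{a} + c.X :: ··b··> q1, ··c··> q0
  q1 = (a.0)\{a} :: ·
Trace ⟨bc⟩ through P, begin at {p0}:
  after b @ step 1: {p1}
  after c @ step 2: {p2}
  ✓ P
Trace ⟨bc⟩ through Q, begin at {q0}:
  after b @ step 1: {q1}
  after c @ step 2: ∅ (Q stuck)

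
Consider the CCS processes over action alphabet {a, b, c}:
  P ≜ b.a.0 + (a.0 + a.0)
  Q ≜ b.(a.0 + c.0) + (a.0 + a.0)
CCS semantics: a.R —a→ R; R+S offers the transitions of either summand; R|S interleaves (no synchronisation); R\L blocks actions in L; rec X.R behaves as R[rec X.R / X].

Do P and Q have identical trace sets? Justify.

traces(P) ≠ traces(Q) — witness ⟨bc⟩

P's transition system — 3 states:
  m0 = b.a.0 + (a.0 + a.0) has moves -a-> m1, -b-> m2
  m1 = 0 has moves ·
  m2 = a.0 has moves -a-> m1
Q's transition system — 3 states:
  n0 = b.(a.0 + c.0) + (a.0 + a.0) has moves -a-> n1, -b-> n2
  n1 = 0 has moves ·
  n2 = a.0 + c.0 has moves -a-> n1, -c-> n1
Executing bc from Q (initial set {n0}):
  [1] b ⇒ {n2}
  [2] c ⇒ {n1}
  Q completes σ.
Executing bc from P (initial set {m0}):
  [1] b ⇒ {m2}
  [2] c ⇒ no successor for P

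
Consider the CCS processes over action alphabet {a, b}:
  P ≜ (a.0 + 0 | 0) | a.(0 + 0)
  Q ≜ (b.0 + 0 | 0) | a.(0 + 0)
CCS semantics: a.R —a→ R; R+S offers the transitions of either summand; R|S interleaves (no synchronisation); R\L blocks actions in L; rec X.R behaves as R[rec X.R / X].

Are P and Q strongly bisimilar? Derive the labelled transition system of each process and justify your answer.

Reachable graph of P (4 states):
  u0 = (a.0 + 0 | 0) | a.(0 + 0) :: -a-> u1, -a-> u2
  u1 = (a.0 + 0 | 0) | (0 + 0) :: -a-> u3
  u2 = 0 | a.(0 + 0) :: -a-> u3
  u3 = 0 | (0 + 0) :: deadlocked
Reachable graph of Q (4 states):
  v0 = (b.0 + 0 | 0) | a.(0 + 0) :: -a-> v1, -b-> v2
  v1 = (b.0 + 0 | 0) | (0 + 0) :: -b-> v3
  v2 = 0 | a.(0 + 0) :: -a-> v3
  v3 = 0 | (0 + 0) :: deadlocked
Partition-refinement fixed point:
  B0 = {u0}
  B1 = {u1, u2, v2}
  B2 = {u3, v3}
  B3 = {v0}
  B4 = {v1}
u0 ∈ B0, v0 ∈ B3 → different blocks

P ≁ Q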